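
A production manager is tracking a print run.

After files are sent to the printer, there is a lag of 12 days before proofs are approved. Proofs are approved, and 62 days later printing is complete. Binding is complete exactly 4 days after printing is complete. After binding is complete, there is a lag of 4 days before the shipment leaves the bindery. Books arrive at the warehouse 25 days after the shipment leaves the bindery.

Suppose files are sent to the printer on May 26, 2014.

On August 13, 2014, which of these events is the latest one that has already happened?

Files are sent to the printer: May 26, 2014.
Proofs are approved: May 26, 2014 + 12 days = Jun 7, 2014.
Printing is complete: Jun 7, 2014 + 62 days = Aug 8, 2014.
Binding is complete: Aug 8, 2014 + 4 days = Aug 12, 2014.
The shipment leaves the bindery: Aug 12, 2014 + 4 days = Aug 16, 2014.
Books arrive at the warehouse: Aug 16, 2014 + 25 days = Sep 10, 2014.
Aug 13, 2014 falls between when binding is complete (Aug 12, 2014) and when the shipment leaves the bindery (Aug 16, 2014).

Binding is complete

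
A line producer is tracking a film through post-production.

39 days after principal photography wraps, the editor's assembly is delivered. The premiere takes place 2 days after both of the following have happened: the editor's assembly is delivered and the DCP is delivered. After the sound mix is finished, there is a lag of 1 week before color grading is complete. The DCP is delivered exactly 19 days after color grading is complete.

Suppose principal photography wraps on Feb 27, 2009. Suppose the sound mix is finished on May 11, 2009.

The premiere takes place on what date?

Principal photography wraps: Feb 27, 2009.
The editor's assembly is delivered: Feb 27, 2009 + 39 days = Apr 7, 2009.
The sound mix is finished: May 11, 2009.
Color grading is complete: May 11, 2009 + 1 week = May 18, 2009.
The DCP is delivered: May 18, 2009 + 19 days = Jun 6, 2009.
Both prerequisites met — the editor's assembly is delivered (Apr 7, 2009), the DCP is delivered (Jun 6, 2009); the later is Jun 6, 2009.
The premiere takes place: Jun 6, 2009 + 2 days = Jun 8, 2009.

Jun 8, 2009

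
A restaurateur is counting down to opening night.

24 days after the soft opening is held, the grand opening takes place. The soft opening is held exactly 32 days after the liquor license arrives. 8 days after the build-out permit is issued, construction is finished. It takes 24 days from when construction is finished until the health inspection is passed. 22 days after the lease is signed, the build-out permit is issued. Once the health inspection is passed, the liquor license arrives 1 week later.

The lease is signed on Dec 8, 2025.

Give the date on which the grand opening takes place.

The lease is signed: Dec 8, 2025.
The build-out permit is issued: Dec 8, 2025 + 22 days = Dec 30, 2025.
Construction is finished: Dec 30, 2025 + 8 days = Jan 7, 2026.
The health inspection is passed: Jan 7, 2026 + 24 days = Jan 31, 2026.
The liquor license arrives: Jan 31, 2026 + 1 week = Feb 7, 2026.
The soft opening is held: Feb 7, 2026 + 32 days = Mar 11, 2026.
The grand opening takes place: Mar 11, 2026 + 24 days = Apr 4, 2026.

Apr 4, 2026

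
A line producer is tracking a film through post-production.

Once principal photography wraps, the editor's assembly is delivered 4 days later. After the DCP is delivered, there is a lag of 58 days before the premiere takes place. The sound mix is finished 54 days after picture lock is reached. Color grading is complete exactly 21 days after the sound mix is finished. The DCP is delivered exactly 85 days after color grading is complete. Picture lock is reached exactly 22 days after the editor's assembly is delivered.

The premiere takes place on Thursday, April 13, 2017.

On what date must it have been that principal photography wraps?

The premiere takes place: Apr 13, 2017.
The DCP is delivered: Apr 13, 2017 − 58 days = Feb 14, 2017.
Color grading is complete: Feb 14, 2017 − 85 days = Nov 21, 2016.
The sound mix is finished: Nov 21, 2016 − 21 days = Oct 31, 2016.
Picture lock is reached: Oct 31, 2016 − 54 days = Sep 7, 2016.
The editor's assembly is delivered: Sep 7, 2016 − 22 days = Aug 16, 2016.
Principal photography wraps: Aug 16, 2016 − 4 days = Aug 12, 2016.

Friday, August 12, 2016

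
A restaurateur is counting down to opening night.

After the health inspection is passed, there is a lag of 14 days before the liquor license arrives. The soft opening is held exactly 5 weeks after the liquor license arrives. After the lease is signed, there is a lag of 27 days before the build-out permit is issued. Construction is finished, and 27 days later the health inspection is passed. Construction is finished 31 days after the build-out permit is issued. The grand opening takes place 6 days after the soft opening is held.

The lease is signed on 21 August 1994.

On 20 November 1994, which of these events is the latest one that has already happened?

The health inspection is passed

The lease is signed: Aug 21, 1994.
The build-out permit is issued: Aug 21, 1994 + 27 days = Sep 17, 1994.
Construction is finished: Sep 17, 1994 + 31 days = Oct 18, 1994.
The health inspection is passed: Oct 18, 1994 + 27 days = Nov 14, 1994.
The liquor license arrives: Nov 14, 1994 + 14 days = Nov 28, 1994.
The soft opening is held: Nov 28, 1994 + 5 weeks = Jan 2, 1995.
The grand opening takes place: Jan 2, 1995 + 6 days = Jan 8, 1995.
Nov 20, 1994 falls between when the health inspection is passed (Nov 14, 1994) and when the liquor license arrives (Nov 28, 1994).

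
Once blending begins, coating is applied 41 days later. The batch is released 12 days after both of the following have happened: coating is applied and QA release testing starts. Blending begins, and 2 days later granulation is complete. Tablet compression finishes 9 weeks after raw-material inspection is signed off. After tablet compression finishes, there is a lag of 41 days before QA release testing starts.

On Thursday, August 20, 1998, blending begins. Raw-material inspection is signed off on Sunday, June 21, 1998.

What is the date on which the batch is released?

Thursday, October 15, 1998

Blending begins: Aug 20, 1998.
Coating is applied: Aug 20, 1998 + 41 days = Sep 30, 1998.
Raw-material inspection is signed off: Jun 21, 1998.
Tablet compression finishes: Jun 21, 1998 + 9 weeks = Aug 23, 1998.
QA release testing starts: Aug 23, 1998 + 41 days = Oct 3, 1998.
Both prerequisites met — coating is applied (Sep 30, 1998), QA release testing starts (Oct 3, 1998); the later is Oct 3, 1998.
The batch is released: Oct 3, 1998 + 12 days = Oct 15, 1998.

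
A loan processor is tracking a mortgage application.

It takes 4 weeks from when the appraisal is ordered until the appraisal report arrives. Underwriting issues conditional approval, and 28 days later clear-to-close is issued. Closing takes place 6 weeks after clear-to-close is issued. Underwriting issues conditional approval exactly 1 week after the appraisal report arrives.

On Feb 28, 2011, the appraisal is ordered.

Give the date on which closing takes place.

Jun 13, 2011

The appraisal is ordered: Feb 28, 2011.
The appraisal report arrives: Feb 28, 2011 + 4 weeks = Mar 28, 2011.
Underwriting issues conditional approval: Mar 28, 2011 + 1 week = Apr 4, 2011.
Clear-to-close is issued: Apr 4, 2011 + 28 days = May 2, 2011.
Closing takes place: May 2, 2011 + 6 weeks = Jun 13, 2011.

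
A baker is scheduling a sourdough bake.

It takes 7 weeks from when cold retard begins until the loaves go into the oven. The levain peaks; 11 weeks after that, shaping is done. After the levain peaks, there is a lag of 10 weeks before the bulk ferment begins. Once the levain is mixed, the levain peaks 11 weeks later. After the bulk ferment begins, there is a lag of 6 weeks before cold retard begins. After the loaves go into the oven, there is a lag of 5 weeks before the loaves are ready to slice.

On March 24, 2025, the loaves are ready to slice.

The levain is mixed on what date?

June 24, 2024

The loaves are ready to slice: Mar 24, 2025.
The loaves go into the oven: Mar 24, 2025 − 5 weeks = Feb 17, 2025.
Cold retard begins: Feb 17, 2025 − 7 weeks = Dec 30, 2024.
The bulk ferment begins: Dec 30, 2024 − 6 weeks = Nov 18, 2024.
The levain peaks: Nov 18, 2024 − 10 weeks = Sep 9, 2024.
The levain is mixed: Sep 9, 2024 − 11 weeks = Jun 24, 2024.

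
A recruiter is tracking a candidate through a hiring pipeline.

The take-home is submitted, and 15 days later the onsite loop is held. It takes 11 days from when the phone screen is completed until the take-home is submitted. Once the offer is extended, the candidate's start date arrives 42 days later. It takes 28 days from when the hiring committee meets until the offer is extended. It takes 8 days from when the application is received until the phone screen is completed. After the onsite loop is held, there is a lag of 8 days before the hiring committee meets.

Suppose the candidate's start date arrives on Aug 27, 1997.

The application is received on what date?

May 7, 1997

The candidate's start date arrives: Aug 27, 1997.
The offer is extended: Aug 27, 1997 − 42 days = Jul 16, 1997.
The hiring committee meets: Jul 16, 1997 − 28 days = Jun 18, 1997.
The onsite loop is held: Jun 18, 1997 − 8 days = Jun 10, 1997.
The take-home is submitted: Jun 10, 1997 − 15 days = May 26, 1997.
The phone screen is completed: May 26, 1997 − 11 days = May 15, 1997.
The application is received: May 15, 1997 − 8 days = May 7, 1997.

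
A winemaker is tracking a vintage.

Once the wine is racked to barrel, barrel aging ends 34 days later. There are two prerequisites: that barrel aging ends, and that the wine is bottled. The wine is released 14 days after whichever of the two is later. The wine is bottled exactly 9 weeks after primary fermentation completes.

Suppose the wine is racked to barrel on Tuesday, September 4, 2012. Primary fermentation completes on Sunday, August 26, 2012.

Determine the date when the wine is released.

Sunday, November 11, 2012

The wine is racked to barrel: Sep 4, 2012.
Barrel aging ends: Sep 4, 2012 + 34 days = Oct 8, 2012.
Primary fermentation completes: Aug 26, 2012.
The wine is bottled: Aug 26, 2012 + 9 weeks = Oct 28, 2012.
Both prerequisites met — barrel aging ends (Oct 8, 2012), the wine is bottled (Oct 28, 2012); the later is Oct 28, 2012.
The wine is released: Oct 28, 2012 + 14 days = Nov 11, 2012.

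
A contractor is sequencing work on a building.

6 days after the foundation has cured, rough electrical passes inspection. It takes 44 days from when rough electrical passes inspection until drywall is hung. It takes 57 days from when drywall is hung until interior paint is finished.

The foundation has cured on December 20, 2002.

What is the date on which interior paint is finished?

The foundation has cured: Dec 20, 2002.
Rough electrical passes inspection: Dec 20, 2002 + 6 days = Dec 26, 2002.
Drywall is hung: Dec 26, 2002 + 44 days = Feb 8, 2003.
Interior paint is finished: Feb 8, 2003 + 57 days = Apr 6, 2003.

April 6, 2003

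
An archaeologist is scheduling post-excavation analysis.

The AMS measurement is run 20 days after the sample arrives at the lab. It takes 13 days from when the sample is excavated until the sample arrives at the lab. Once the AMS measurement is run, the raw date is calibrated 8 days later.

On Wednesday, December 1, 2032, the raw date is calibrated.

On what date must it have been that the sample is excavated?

Thursday, October 21, 2032

The raw date is calibrated: Dec 1, 2032.
The AMS measurement is run: Dec 1, 2032 − 8 days = Nov 23, 2032.
The sample arrives at the lab: Nov 23, 2032 − 20 days = Nov 3, 2032.
The sample is excavated: Nov 3, 2032 − 13 days = Oct 21, 2032.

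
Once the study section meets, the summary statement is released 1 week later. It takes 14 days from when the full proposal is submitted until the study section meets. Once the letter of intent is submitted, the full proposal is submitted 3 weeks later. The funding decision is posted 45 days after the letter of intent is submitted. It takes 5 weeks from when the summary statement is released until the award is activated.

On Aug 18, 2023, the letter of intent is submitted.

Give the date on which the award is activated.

Nov 3, 2023

The letter of intent is submitted: Aug 18, 2023.
The full proposal is submitted: Aug 18, 2023 + 3 weeks = Sep 8, 2023.
The study section meets: Sep 8, 2023 + 14 days = Sep 22, 2023.
The summary statement is released: Sep 22, 2023 + 1 week = Sep 29, 2023.
The award is activated: Sep 29, 2023 + 5 weeks = Nov 3, 2023.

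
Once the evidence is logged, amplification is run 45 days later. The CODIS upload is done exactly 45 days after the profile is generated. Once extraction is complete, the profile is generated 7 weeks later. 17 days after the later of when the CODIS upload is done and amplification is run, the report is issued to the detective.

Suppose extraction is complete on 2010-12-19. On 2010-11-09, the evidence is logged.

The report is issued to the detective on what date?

Extraction is complete: Dec 19, 2010.
The profile is generated: Dec 19, 2010 + 7 weeks = Feb 6, 2011.
The CODIS upload is done: Feb 6, 2011 + 45 days = Mar 23, 2011.
The evidence is logged: Nov 9, 2010.
Amplification is run: Nov 9, 2010 + 45 days = Dec 24, 2010.
Both prerequisites met — the CODIS upload is done (Mar 23, 2011), amplification is run (Dec 24, 2010); the later is Mar 23, 2011.
The report is issued to the detective: Mar 23, 2011 + 17 days = Apr 9, 2011.

2011-04-09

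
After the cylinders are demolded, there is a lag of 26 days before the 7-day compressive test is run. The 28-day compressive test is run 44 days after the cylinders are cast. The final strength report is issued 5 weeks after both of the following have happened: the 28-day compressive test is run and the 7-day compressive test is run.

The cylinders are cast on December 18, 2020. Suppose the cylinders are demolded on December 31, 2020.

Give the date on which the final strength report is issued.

The cylinders are cast: Dec 18, 2020.
The 28-day compressive test is run: Dec 18, 2020 + 44 days = Jan 31, 2021.
The cylinders are demolded: Dec 31, 2020.
The 7-day compressive test is run: Dec 31, 2020 + 26 days = Jan 26, 2021.
Both prerequisites met — the 28-day compressive test is run (Jan 31, 2021), the 7-day compressive test is run (Jan 26, 2021); the later is Jan 31, 2021.
The final strength report is issued: Jan 31, 2021 + 5 weeks = Mar 7, 2021.

March 7, 2021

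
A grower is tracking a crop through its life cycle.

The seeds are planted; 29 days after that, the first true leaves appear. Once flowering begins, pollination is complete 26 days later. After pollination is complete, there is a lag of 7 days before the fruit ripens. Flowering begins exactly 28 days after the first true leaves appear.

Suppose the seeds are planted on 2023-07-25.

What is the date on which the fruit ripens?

2023-10-23

The seeds are planted: Jul 25, 2023.
The first true leaves appear: Jul 25, 2023 + 29 days = Aug 23, 2023.
Flowering begins: Aug 23, 2023 + 28 days = Sep 20, 2023.
Pollination is complete: Sep 20, 2023 + 26 days = Oct 16, 2023.
The fruit ripens: Oct 16, 2023 + 7 days = Oct 23, 2023.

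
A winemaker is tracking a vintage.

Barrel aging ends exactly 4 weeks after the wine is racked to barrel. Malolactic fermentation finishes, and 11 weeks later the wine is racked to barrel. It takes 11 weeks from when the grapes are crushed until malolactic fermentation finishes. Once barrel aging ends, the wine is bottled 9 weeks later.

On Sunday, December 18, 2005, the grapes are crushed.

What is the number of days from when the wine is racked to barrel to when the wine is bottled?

Causal path: the wine is racked to barrel → barrel aging ends → the wine is bottled.
Total delay along the path: 4 + 9 weeks = 13 weeks = 91 days.

91 days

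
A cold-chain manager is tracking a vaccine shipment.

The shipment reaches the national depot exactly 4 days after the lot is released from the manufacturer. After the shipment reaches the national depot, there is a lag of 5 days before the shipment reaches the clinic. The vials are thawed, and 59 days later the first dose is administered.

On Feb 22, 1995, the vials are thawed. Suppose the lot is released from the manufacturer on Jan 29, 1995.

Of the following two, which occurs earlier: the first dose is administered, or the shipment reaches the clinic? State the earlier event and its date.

The shipment reaches the clinic — Feb 7, 1995

The vials are thawed: Feb 22, 1995.
The first dose is administered: Feb 22, 1995 + 59 days = Apr 22, 1995.
The lot is released from the manufacturer: Jan 29, 1995.
The shipment reaches the national depot: Jan 29, 1995 + 4 days = Feb 2, 1995.
The shipment reaches the clinic: Feb 2, 1995 + 5 days = Feb 7, 1995.
Comparing: the first dose is administered on Apr 22, 1995 vs the shipment reaches the clinic on Feb 7, 1995. Earlier: the shipment reaches the clinic.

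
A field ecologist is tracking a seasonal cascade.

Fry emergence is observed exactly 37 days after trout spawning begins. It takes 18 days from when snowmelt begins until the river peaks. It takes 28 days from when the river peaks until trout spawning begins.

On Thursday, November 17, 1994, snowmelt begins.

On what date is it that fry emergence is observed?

Wednesday, February 8, 1995

Snowmelt begins: Nov 17, 1994.
The river peaks: Nov 17, 1994 + 18 days = Dec 5, 1994.
Trout spawning begins: Dec 5, 1994 + 28 days = Jan 2, 1995.
Fry emergence is observed: Jan 2, 1995 + 37 days = Feb 8, 1995.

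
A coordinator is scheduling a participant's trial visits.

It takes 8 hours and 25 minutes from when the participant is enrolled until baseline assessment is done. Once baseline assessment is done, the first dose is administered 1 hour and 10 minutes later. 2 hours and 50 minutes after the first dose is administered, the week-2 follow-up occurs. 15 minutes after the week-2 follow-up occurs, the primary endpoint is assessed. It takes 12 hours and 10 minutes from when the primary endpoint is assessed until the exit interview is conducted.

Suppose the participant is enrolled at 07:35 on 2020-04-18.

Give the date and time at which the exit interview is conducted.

The participant is enrolled: 07:35 Apr 18, 2020.
Baseline assessment is done: 07:35 Apr 18, 2020 + 8h25m = 16:00 Apr 18, 2020.
The first dose is administered: 16:00 Apr 18, 2020 + 1h10m = 17:10 Apr 18, 2020.
The week-2 follow-up occurs: 17:10 Apr 18, 2020 + 2h50m = 20:00 Apr 18, 2020.
The primary endpoint is assessed: 20:00 Apr 18, 2020 + 15m = 20:15 Apr 18, 2020.
The exit interview is conducted: 20:15 Apr 18, 2020 + 12h10m = 08:25 Apr 19, 2020.

08:25 on 2020-04-19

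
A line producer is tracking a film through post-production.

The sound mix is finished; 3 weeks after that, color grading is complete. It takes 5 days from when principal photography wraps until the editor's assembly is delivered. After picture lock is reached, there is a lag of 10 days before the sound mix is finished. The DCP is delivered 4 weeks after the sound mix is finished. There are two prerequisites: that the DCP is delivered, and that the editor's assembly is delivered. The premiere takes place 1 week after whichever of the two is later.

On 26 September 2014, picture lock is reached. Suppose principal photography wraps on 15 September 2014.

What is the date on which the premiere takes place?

Picture lock is reached: Sep 26, 2014.
The sound mix is finished: Sep 26, 2014 + 10 days = Oct 6, 2014.
The DCP is delivered: Oct 6, 2014 + 4 weeks = Nov 3, 2014.
Principal photography wraps: Sep 15, 2014.
The editor's assembly is delivered: Sep 15, 2014 + 5 days = Sep 20, 2014.
Both prerequisites met — the DCP is delivered (Nov 3, 2014), the editor's assembly is delivered (Sep 20, 2014); the later is Nov 3, 2014.
The premiere takes place: Nov 3, 2014 + 1 week = Nov 10, 2014.

10 November 2014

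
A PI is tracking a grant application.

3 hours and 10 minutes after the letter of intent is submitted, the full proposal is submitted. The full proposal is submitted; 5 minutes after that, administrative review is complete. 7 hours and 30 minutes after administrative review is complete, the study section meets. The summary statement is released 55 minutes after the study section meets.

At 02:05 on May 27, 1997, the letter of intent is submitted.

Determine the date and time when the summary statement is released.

13:45 on May 27, 1997

The letter of intent is submitted: 02:05 May 27, 1997.
The full proposal is submitted: 02:05 May 27, 1997 + 3h10m = 05:15 May 27, 1997.
Administrative review is complete: 05:15 May 27, 1997 + 5m = 05:20 May 27, 1997.
The study section meets: 05:20 May 27, 1997 + 7h30m = 12:50 May 27, 1997.
The summary statement is released: 12:50 May 27, 1997 + 55m = 13:45 May 27, 1997.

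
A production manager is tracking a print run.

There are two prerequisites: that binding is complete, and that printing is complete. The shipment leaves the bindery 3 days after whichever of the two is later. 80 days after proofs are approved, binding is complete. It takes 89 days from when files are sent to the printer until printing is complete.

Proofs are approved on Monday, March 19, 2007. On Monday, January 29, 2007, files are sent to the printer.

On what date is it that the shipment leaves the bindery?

Sunday, June 10, 2007

Proofs are approved: Mar 19, 2007.
Binding is complete: Mar 19, 2007 + 80 days = Jun 7, 2007.
Files are sent to the printer: Jan 29, 2007.
Printing is complete: Jan 29, 2007 + 89 days = Apr 28, 2007.
Both prerequisites met — binding is complete (Jun 7, 2007), printing is complete (Apr 28, 2007); the later is Jun 7, 2007.
The shipment leaves the bindery: Jun 7, 2007 + 3 days = Jun 10, 2007.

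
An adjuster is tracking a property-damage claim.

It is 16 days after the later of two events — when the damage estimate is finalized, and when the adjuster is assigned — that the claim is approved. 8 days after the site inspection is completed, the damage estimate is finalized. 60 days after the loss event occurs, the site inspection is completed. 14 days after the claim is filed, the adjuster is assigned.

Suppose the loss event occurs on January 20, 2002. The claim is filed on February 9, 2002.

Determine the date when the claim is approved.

April 14, 2002

The loss event occurs: Jan 20, 2002.
The site inspection is completed: Jan 20, 2002 + 60 days = Mar 21, 2002.
The damage estimate is finalized: Mar 21, 2002 + 8 days = Mar 29, 2002.
The claim is filed: Feb 9, 2002.
The adjuster is assigned: Feb 9, 2002 + 14 days = Feb 23, 2002.
Both prerequisites met — the damage estimate is finalized (Mar 29, 2002), the adjuster is assigned (Feb 23, 2002); the later is Mar 29, 2002.
The claim is approved: Mar 29, 2002 + 16 days = Apr 14, 2002.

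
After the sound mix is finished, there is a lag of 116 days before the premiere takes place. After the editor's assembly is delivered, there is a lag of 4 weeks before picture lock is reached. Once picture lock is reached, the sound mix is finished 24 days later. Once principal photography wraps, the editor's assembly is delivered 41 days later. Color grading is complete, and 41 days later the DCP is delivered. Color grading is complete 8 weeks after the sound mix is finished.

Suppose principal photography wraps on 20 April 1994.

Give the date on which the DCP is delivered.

27 October 1994

Principal photography wraps: Apr 20, 1994.
The editor's assembly is delivered: Apr 20, 1994 + 41 days = May 31, 1994.
Picture lock is reached: May 31, 1994 + 4 weeks = Jun 28, 1994.
The sound mix is finished: Jun 28, 1994 + 24 days = Jul 22, 1994.
Color grading is complete: Jul 22, 1994 + 8 weeks = Sep 16, 1994.
The DCP is delivered: Sep 16, 1994 + 41 days = Oct 27, 1994.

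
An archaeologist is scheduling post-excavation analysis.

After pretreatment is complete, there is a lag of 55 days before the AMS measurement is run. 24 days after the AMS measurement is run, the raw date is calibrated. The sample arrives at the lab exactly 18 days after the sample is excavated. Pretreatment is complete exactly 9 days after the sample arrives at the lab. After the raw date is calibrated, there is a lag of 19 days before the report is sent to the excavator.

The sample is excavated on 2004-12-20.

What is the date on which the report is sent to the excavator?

The sample is excavated: Dec 20, 2004.
The sample arrives at the lab: Dec 20, 2004 + 18 days = Jan 7, 2005.
Pretreatment is complete: Jan 7, 2005 + 9 days = Jan 16, 2005.
The AMS measurement is run: Jan 16, 2005 + 55 days = Mar 12, 2005.
The raw date is calibrated: Mar 12, 2005 + 24 days = Apr 5, 2005.
The report is sent to the excavator: Apr 5, 2005 + 19 days = Apr 24, 2005.

2005-04-24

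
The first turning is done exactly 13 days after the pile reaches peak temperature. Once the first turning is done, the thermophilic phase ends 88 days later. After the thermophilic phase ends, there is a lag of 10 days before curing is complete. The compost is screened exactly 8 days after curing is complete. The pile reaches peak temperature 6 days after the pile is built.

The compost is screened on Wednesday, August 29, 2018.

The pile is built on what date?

The compost is screened: Aug 29, 2018.
Curing is complete: Aug 29, 2018 − 8 days = Aug 21, 2018.
The thermophilic phase ends: Aug 21, 2018 − 10 days = Aug 11, 2018.
The first turning is done: Aug 11, 2018 − 88 days = May 15, 2018.
The pile reaches peak temperature: May 15, 2018 − 13 days = May 2, 2018.
The pile is built: May 2, 2018 − 6 days = Apr 26, 2018.

Thursday, April 26, 2018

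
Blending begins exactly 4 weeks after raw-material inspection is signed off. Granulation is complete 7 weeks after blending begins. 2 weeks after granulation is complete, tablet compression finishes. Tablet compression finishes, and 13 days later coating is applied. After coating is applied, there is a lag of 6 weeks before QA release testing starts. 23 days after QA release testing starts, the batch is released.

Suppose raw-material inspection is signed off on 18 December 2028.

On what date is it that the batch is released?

Raw-material inspection is signed off: Dec 18, 2028.
Blending begins: Dec 18, 2028 + 4 weeks = Jan 15, 2029.
Granulation is complete: Jan 15, 2029 + 7 weeks = Mar 5, 2029.
Tablet compression finishes: Mar 5, 2029 + 2 weeks = Mar 19, 2029.
Coating is applied: Mar 19, 2029 + 13 days = Apr 1, 2029.
QA release testing starts: Apr 1, 2029 + 6 weeks = May 13, 2029.
The batch is released: May 13, 2029 + 23 days = Jun 5, 2029.

5 June 2029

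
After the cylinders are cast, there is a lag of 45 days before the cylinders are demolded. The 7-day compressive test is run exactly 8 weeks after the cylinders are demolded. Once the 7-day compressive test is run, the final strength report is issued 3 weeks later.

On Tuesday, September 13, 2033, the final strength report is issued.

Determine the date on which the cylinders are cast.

Saturday, May 14, 2033

The final strength report is issued: Sep 13, 2033.
The 7-day compressive test is run: Sep 13, 2033 − 3 weeks = Aug 23, 2033.
The cylinders are demolded: Aug 23, 2033 − 8 weeks = Jun 28, 2033.
The cylinders are cast: Jun 28, 2033 − 45 days = May 14, 2033.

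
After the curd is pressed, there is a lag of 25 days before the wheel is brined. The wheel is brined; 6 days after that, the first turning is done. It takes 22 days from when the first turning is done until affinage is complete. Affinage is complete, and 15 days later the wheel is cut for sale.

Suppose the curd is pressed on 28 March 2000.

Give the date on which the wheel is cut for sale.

4 June 2000

The curd is pressed: Mar 28, 2000.
The wheel is brined: Mar 28, 2000 + 25 days = Apr 22, 2000.
The first turning is done: Apr 22, 2000 + 6 days = Apr 28, 2000.
Affinage is complete: Apr 28, 2000 + 22 days = May 20, 2000.
The wheel is cut for sale: May 20, 2000 + 15 days = Jun 4, 2000.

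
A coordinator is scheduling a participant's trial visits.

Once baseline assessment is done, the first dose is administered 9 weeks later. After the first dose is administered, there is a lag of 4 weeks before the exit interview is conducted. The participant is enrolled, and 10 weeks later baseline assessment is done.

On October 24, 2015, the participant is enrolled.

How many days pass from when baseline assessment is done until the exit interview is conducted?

91 days

Causal path: baseline assessment is done → the first dose is administered → the exit interview is conducted.
Total delay along the path: 9 + 4 weeks = 13 weeks = 91 days.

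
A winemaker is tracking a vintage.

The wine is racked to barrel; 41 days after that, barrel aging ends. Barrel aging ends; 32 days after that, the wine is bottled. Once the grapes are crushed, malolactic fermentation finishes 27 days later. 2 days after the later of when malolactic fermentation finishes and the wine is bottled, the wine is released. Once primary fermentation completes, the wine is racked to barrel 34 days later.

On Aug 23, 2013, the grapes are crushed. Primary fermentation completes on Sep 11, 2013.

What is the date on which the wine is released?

The grapes are crushed: Aug 23, 2013.
Malolactic fermentation finishes: Aug 23, 2013 + 27 days = Sep 19, 2013.
Primary fermentation completes: Sep 11, 2013.
The wine is racked to barrel: Sep 11, 2013 + 34 days = Oct 15, 2013.
Barrel aging ends: Oct 15, 2013 + 41 days = Nov 25, 2013.
The wine is bottled: Nov 25, 2013 + 32 days = Dec 27, 2013.
Both prerequisites met — malolactic fermentation finishes (Sep 19, 2013), the wine is bottled (Dec 27, 2013); the later is Dec 27, 2013.
The wine is released: Dec 27, 2013 + 2 days = Dec 29, 2013.

Dec 29, 2013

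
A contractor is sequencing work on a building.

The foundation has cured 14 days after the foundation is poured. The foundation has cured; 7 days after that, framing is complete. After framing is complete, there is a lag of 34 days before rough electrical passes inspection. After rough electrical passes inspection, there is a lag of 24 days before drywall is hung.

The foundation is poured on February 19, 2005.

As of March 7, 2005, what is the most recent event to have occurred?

The foundation has cured

The foundation is poured: Feb 19, 2005.
The foundation has cured: Feb 19, 2005 + 14 days = Mar 5, 2005.
Framing is complete: Mar 5, 2005 + 7 days = Mar 12, 2005.
Rough electrical passes inspection: Mar 12, 2005 + 34 days = Apr 15, 2005.
Drywall is hung: Apr 15, 2005 + 24 days = May 9, 2005.
Mar 7, 2005 falls between when the foundation has cured (Mar 5, 2005) and when framing is complete (Mar 12, 2005).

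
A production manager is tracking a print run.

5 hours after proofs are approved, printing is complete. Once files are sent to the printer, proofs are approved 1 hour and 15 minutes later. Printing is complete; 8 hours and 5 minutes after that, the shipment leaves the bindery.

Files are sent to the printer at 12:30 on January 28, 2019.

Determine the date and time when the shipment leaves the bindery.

02:50 on January 29, 2019

Files are sent to the printer: 12:30 Jan 28, 2019.
Proofs are approved: 12:30 Jan 28, 2019 + 1h15m = 13:45 Jan 28, 2019.
Printing is complete: 13:45 Jan 28, 2019 + 5h = 18:45 Jan 28, 2019.
The shipment leaves the bindery: 18:45 Jan 28, 2019 + 8h05m = 02:50 Jan 29, 2019.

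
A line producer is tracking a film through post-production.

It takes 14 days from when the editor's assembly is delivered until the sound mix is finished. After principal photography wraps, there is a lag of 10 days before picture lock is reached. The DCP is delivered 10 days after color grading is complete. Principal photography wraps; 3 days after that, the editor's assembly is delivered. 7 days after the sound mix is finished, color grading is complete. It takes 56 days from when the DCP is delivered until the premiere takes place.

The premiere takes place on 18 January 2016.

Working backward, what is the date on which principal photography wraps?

20 October 2015

The premiere takes place: Jan 18, 2016.
The DCP is delivered: Jan 18, 2016 − 56 days = Nov 23, 2015.
Color grading is complete: Nov 23, 2015 − 10 days = Nov 13, 2015.
The sound mix is finished: Nov 13, 2015 − 7 days = Nov 6, 2015.
The editor's assembly is delivered: Nov 6, 2015 − 14 days = Oct 23, 2015.
Principal photography wraps: Oct 23, 2015 − 3 days = Oct 20, 2015.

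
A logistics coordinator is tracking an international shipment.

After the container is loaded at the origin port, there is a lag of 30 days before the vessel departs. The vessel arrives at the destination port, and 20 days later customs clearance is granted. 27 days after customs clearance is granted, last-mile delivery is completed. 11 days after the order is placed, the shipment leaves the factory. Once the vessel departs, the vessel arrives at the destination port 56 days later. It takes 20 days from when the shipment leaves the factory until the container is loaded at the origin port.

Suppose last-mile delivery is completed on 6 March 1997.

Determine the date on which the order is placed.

23 September 1996

Last-mile delivery is completed: Mar 6, 1997.
Customs clearance is granted: Mar 6, 1997 − 27 days = Feb 7, 1997.
The vessel arrives at the destination port: Feb 7, 1997 − 20 days = Jan 18, 1997.
The vessel departs: Jan 18, 1997 − 56 days = Nov 23, 1996.
The container is loaded at the origin port: Nov 23, 1996 − 30 days = Oct 24, 1996.
The shipment leaves the factory: Oct 24, 1996 − 20 days = Oct 4, 1996.
The order is placed: Oct 4, 1996 − 11 days = Sep 23, 1996.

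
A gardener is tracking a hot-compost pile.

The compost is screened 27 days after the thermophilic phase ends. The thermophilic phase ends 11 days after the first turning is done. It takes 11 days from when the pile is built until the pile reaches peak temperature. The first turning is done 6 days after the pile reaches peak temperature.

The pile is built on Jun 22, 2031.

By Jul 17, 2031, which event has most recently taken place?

The first turning is done

The pile is built: Jun 22, 2031.
The pile reaches peak temperature: Jun 22, 2031 + 11 days = Jul 3, 2031.
The first turning is done: Jul 3, 2031 + 6 days = Jul 9, 2031.
The thermophilic phase ends: Jul 9, 2031 + 11 days = Jul 20, 2031.
The compost is screened: Jul 20, 2031 + 27 days = Aug 16, 2031.
Jul 17, 2031 falls between when the first turning is done (Jul 9, 2031) and when the thermophilic phase ends (Jul 20, 2031).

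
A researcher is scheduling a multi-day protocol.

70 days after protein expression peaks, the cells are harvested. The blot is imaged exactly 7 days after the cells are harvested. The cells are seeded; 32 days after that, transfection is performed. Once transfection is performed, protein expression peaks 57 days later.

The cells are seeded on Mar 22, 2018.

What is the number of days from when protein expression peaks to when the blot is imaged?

Causal path: protein expression peaks → the cells are harvested → the blot is imaged.
Total delay along the path: 70 + 7 = 77 days.

77 days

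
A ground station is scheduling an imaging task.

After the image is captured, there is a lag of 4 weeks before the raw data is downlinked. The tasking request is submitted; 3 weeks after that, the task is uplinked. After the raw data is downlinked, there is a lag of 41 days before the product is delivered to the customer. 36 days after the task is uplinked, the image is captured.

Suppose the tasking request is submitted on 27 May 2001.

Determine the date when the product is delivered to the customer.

30 September 2001

The tasking request is submitted: May 27, 2001.
The task is uplinked: May 27, 2001 + 3 weeks = Jun 17, 2001.
The image is captured: Jun 17, 2001 + 36 days = Jul 23, 2001.
The raw data is downlinked: Jul 23, 2001 + 4 weeks = Aug 20, 2001.
The product is delivered to the customer: Aug 20, 2001 + 41 days = Sep 30, 2001.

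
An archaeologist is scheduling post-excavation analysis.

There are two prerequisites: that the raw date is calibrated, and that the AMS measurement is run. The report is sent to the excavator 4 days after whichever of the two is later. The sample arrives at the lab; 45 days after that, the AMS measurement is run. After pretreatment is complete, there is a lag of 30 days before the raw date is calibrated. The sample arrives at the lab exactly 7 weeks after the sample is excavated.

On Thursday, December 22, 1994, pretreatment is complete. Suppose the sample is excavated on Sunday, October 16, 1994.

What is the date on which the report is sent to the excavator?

Pretreatment is complete: Dec 22, 1994.
The raw date is calibrated: Dec 22, 1994 + 30 days = Jan 21, 1995.
The sample is excavated: Oct 16, 1994.
The sample arrives at the lab: Oct 16, 1994 + 7 weeks = Dec 4, 1994.
The AMS measurement is run: Dec 4, 1994 + 45 days = Jan 18, 1995.
Both prerequisites met — the raw date is calibrated (Jan 21, 1995), the AMS measurement is run (Jan 18, 1995); the later is Jan 21, 1995.
The report is sent to the excavator: Jan 21, 1995 + 4 days = Jan 25, 1995.

Wednesday, January 25, 1995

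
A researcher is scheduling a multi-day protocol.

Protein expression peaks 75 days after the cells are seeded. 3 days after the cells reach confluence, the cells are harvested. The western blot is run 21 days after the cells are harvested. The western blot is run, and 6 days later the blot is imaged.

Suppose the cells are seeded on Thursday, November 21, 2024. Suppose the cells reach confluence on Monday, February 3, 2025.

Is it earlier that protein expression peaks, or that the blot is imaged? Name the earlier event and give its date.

Protein expression peaks — Tuesday, February 4, 2025

The cells are seeded: Nov 21, 2024.
Protein expression peaks: Nov 21, 2024 + 75 days = Feb 4, 2025.
The cells reach confluence: Feb 3, 2025.
The cells are harvested: Feb 3, 2025 + 3 days = Feb 6, 2025.
The western blot is run: Feb 6, 2025 + 21 days = Feb 27, 2025.
The blot is imaged: Feb 27, 2025 + 6 days = Mar 5, 2025.
Comparing: protein expression peaks on Feb 4, 2025 vs the blot is imaged on Mar 5, 2025. Earlier: protein expression peaks.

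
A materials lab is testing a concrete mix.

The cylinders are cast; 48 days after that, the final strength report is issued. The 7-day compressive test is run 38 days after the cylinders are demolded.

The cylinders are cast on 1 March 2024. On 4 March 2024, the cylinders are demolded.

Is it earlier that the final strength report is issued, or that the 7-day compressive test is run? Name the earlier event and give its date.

The cylinders are cast: Mar 1, 2024.
The final strength report is issued: Mar 1, 2024 + 48 days = Apr 18, 2024.
The cylinders are demolded: Mar 4, 2024.
The 7-day compressive test is run: Mar 4, 2024 + 38 days = Apr 11, 2024.
Comparing: the final strength report is issued on Apr 18, 2024 vs the 7-day compressive test is run on Apr 11, 2024. Earlier: the 7-day compressive test is run.

The 7-day compressive test is run — 11 April 2024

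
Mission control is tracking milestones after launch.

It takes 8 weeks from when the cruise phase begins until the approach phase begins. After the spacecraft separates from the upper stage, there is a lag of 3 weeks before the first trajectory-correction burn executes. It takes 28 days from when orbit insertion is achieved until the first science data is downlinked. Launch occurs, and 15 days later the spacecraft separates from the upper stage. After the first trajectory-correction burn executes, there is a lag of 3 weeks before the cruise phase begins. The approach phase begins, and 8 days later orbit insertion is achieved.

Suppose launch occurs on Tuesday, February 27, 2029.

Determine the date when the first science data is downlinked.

Thursday, July 26, 2029

Launch occurs: Feb 27, 2029.
The spacecraft separates from the upper stage: Feb 27, 2029 + 15 days = Mar 14, 2029.
The first trajectory-correction burn executes: Mar 14, 2029 + 3 weeks = Apr 4, 2029.
The cruise phase begins: Apr 4, 2029 + 3 weeks = Apr 25, 2029.
The approach phase begins: Apr 25, 2029 + 8 weeks = Jun 20, 2029.
Orbit insertion is achieved: Jun 20, 2029 + 8 days = Jun 28, 2029.
The first science data is downlinked: Jun 28, 2029 + 28 days = Jul 26, 2029.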